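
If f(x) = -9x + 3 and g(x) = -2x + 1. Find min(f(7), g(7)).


f(7) = -60
g(7) = -13
min = -60

-60


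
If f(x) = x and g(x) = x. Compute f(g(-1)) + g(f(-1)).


f(g(-1)) = -1
g(f(-1)) = -1
Sum = -2

-2


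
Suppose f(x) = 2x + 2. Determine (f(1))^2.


f(1) = 4
(4)^2 = 16

16


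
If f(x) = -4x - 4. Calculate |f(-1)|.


f(-1) = 0
|0| = 0

0


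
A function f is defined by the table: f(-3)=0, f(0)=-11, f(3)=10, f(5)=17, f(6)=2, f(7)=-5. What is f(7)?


-5


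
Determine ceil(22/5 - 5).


0


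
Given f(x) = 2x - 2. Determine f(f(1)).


-2


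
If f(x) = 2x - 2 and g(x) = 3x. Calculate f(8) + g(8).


f(8) = 14
g(8) = 24
Sum = 38

38


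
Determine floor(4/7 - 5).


4/7 = 0.5714
0.5714 - 5 = -4.4286
floor(-4.4286) = -5

-5


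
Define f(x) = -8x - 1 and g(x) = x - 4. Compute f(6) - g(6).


f(6) = -49
g(6) = 2
Difference = -51

-51


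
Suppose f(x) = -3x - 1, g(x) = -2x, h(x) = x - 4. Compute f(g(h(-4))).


h(-4) = -8
g(-8) = 16
f(16) = -49

-49


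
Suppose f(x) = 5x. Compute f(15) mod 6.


f(15) = 75
75 mod 6 = 3

3


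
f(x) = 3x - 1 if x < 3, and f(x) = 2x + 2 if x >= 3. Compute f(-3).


-3 satisfies x < 3
f(-3) = -10

-10


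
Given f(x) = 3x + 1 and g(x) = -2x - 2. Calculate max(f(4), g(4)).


f(4) = 13
g(4) = -10
max = 13

13


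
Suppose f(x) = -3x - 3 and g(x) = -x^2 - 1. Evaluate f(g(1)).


g(1) = -2
f(-2) = 3

3


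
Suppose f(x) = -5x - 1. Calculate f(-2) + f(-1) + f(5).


f(-2) = 9
f(-1) = 4
f(5) = -26
Sum = -13

-13


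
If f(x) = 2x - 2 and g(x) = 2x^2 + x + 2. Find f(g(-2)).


g(-2) = 8
f(8) = 14

14


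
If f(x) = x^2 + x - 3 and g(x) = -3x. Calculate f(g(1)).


3


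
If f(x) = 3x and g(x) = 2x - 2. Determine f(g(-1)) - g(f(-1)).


f(g(-1)) = -12
g(f(-1)) = -8
Difference = -4

-4


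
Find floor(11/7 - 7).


-6


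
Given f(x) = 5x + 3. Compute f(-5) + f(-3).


f(-5) = -22
f(-3) = -12
Sum = -34

-34


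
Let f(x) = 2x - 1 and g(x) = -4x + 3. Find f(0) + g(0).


f(0) = -1
g(0) = 3
Sum = 2

2


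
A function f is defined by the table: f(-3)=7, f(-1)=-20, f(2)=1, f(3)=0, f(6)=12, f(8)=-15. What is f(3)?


0


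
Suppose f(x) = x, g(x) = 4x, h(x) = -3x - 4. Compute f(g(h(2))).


h(2) = -10
g(-10) = -40
f(-40) = -40

-40


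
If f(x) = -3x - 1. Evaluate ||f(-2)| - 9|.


f(-2) = 5
|5| = 5
|5 - 9| = 4

4


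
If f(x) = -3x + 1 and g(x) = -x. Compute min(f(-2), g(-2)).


f(-2) = 7
g(-2) = 2
min = 2

2


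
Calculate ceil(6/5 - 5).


6/5 = 1.2
1.2 - 5 = -3.8
ceil(-3.8) = -3

-3


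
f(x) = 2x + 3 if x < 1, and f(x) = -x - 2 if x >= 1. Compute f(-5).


-5 satisfies x < 1
f(-5) = -7

-7


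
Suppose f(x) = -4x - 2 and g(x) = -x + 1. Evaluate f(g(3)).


g(3) = -2
f(-2) = 6

6


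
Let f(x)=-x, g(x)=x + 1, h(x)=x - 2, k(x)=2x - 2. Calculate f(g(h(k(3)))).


k(3) = 4
h(4) = 2
g(2) = 3
f(3) = -3

-3


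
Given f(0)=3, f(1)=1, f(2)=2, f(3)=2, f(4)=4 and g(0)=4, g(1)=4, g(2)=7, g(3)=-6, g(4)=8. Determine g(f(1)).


f(1) = 1
g(1) = 4

4


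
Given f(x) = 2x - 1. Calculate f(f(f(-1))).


f(-1) = -3
f(-3) = -7
f(-7) = -15

-15


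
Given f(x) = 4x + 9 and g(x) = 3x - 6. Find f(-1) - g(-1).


f(-1) = 5
g(-1) = -9
Difference = 14

14


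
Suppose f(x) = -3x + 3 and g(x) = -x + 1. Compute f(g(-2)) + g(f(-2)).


f(g(-2)) = -6
g(f(-2)) = -8
Sum = -14

-14


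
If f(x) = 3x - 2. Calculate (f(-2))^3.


f(-2) = -8
(-8)^3 = -512

-512


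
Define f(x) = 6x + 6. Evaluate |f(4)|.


f(4) = 30
|30| = 30

30


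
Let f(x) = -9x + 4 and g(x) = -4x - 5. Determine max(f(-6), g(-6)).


58


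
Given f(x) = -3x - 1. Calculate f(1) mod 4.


f(1) = -4
-4 mod 4 = 0

0


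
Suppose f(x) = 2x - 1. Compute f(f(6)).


f(6) = 11
f(11) = 21

21


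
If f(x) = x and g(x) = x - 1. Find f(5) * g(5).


f(5) = 5
g(5) = 4
Product = 20

20


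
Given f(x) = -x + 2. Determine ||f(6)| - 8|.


f(6) = -4
|-4| = 4
|4 - 8| = 4

4


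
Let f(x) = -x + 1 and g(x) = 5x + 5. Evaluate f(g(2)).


g(2) = 15
f(15) = -14

-14


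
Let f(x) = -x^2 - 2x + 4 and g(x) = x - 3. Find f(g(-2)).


g(-2) = -5
f(-5) = (-1)*(-5)^2 - 2*(-5) + 4 = -11

-11


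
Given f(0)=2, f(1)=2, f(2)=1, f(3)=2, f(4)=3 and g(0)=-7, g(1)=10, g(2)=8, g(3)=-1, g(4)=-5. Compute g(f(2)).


f(2) = 1
g(1) = 10

10


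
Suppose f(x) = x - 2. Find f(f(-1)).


-5


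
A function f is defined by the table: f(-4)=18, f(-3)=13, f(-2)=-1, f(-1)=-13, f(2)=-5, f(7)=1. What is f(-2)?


Reading from the table at x = -2

-1


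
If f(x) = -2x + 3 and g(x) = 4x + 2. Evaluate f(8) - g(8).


f(8) = -13
g(8) = 34
Difference = -47

-47


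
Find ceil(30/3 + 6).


30/3 = 10
10 + 6 = 16
ceil(16) = 16

16


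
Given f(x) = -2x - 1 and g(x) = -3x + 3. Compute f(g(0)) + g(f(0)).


-1


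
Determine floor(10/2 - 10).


-5


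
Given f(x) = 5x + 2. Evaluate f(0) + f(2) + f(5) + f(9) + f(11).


f(0) = 2
f(2) = 12
f(5) = 27
f(9) = 47
f(11) = 57
Sum = 145

145


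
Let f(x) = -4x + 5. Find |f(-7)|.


33


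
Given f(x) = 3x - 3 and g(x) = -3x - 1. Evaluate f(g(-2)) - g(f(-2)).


f(g(-2)) = 12
g(f(-2)) = 26
Difference = -14

-14


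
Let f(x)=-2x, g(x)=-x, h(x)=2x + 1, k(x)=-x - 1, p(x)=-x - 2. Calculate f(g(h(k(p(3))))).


p(3) = -5
k(-5) = 4
h(4) = 9
g(9) = -9
f(-9) = 18

18


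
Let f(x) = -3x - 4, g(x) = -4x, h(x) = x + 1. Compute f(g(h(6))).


80


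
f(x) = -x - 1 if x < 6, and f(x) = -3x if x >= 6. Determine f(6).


-18


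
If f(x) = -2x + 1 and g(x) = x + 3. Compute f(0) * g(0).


3


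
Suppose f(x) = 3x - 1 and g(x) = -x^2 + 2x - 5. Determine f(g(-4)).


g(-4) = -29
f(-29) = -88

-88


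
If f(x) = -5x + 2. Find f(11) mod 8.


f(11) = -53
-53 mod 8 = 3

3


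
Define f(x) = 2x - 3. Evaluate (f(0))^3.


f(0) = -3
(-3)^3 = -27

-27


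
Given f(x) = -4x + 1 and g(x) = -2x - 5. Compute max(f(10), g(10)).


f(10) = -39
g(10) = -25
max = -25

-25


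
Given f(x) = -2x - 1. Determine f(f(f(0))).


f(0) = -1
f(-1) = 1
f(1) = -3

-3


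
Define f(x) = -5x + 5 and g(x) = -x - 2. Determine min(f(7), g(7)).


-30


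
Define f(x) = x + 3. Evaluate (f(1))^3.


f(1) = 4
(4)^3 = 64

64


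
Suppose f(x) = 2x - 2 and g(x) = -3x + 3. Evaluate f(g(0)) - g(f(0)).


f(g(0)) = 4
g(f(0)) = 9
Difference = -5

-5


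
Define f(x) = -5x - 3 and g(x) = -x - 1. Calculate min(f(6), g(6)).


f(6) = -33
g(6) = -7
min = -33

-33


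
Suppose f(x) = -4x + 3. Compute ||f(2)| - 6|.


f(2) = -5
|-5| = 5
|5 - 6| = 1

1


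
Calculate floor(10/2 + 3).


8


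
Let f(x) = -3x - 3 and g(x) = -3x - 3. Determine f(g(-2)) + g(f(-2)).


-24


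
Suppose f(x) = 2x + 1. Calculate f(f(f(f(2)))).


f(2) = 5
f(5) = 11
f(11) = 23
f(23) = 47

47


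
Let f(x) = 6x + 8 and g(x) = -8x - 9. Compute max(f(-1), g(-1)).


2


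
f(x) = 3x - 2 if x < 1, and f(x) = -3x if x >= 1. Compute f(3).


-9


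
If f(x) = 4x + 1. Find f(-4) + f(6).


f(-4) = -15
f(6) = 25
Sum = 10

10


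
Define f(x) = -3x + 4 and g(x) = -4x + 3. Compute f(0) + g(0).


f(0) = 4
g(0) = 3
Sum = 7

7


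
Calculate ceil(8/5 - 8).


-6


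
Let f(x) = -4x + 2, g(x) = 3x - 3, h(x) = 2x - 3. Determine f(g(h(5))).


h(5) = 7
g(7) = 18
f(18) = -70

-70


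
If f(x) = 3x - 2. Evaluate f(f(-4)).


f(-4) = -14
f(-14) = -44

-44


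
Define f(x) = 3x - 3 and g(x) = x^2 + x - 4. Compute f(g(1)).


g(1) = -2
f(-2) = -9

-9


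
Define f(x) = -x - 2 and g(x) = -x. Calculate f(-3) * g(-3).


f(-3) = 1
g(-3) = 3
Product = 3

3


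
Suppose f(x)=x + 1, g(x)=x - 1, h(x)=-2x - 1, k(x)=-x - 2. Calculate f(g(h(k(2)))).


7


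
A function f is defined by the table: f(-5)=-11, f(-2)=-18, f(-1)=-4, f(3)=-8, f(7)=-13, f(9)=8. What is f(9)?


Reading from the table at x = 9

8


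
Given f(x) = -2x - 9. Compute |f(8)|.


f(8) = -25
|-25| = 25

25


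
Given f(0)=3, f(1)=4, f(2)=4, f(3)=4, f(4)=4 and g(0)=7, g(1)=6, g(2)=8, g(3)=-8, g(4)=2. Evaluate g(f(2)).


f(2) = 4
g(4) = 2

2


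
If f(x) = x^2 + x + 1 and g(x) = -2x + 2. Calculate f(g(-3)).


g(-3) = 8
f(8) = 1*(8)^2 + 1*(8) + 1 = 73

73


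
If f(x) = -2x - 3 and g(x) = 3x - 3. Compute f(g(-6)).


g(-6) = -21
f(-21) = 39

39


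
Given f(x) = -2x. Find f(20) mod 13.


f(20) = -40
-40 mod 13 = 12

12


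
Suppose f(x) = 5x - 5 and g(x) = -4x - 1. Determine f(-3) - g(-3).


f(-3) = -20
g(-3) = 11
Difference = -31

-31


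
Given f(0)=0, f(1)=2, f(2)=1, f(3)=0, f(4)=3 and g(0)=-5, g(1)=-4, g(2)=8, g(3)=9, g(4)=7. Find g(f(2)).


f(2) = 1
g(1) = -4

-4


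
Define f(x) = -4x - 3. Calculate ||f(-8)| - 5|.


f(-8) = 29
|29| = 29
|29 - 5| = 24

24


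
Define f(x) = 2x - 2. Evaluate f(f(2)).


f(2) = 2
f(2) = 2

2


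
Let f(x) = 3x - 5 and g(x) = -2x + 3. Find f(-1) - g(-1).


f(-1) = -8
g(-1) = 5
Difference = -13

-13


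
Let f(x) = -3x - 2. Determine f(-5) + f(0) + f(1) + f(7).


f(-5) = 13
f(0) = -2
f(1) = -5
f(7) = -23
Sum = -17

-17


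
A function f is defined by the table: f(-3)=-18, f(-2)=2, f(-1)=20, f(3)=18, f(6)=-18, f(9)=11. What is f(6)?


-18


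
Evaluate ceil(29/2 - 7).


8


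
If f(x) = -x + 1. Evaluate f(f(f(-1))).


f(-1) = 2
f(2) = -1
f(-1) = 2

2


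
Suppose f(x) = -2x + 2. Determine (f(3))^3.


-64


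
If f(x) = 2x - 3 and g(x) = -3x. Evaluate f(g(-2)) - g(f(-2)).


-12


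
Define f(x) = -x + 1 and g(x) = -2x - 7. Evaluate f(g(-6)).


g(-6) = 5
f(5) = -4

-4


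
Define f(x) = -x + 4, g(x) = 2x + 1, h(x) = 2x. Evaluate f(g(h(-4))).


h(-4) = -8
g(-8) = -15
f(-15) = 19

19


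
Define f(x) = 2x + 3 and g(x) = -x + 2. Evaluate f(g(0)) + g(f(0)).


f(g(0)) = 7
g(f(0)) = -1
Sum = 6

6


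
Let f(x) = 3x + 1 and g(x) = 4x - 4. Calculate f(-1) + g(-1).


-10


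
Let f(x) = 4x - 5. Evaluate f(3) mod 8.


f(3) = 7
7 mod 8 = 7

7


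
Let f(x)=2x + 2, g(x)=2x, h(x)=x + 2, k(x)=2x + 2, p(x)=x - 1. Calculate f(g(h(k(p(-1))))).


p(-1) = -2
k(-2) = -2
h(-2) = 0
g(0) = 0
f(0) = 2

2


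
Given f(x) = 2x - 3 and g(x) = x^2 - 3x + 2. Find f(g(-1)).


9


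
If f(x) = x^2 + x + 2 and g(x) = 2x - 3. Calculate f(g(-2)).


44


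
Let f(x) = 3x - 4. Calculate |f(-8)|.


f(-8) = -28
|-28| = 28

28


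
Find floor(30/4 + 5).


30/4 = 7.5
7.5 + 5 = 12.5
floor(12.5) = 12

12


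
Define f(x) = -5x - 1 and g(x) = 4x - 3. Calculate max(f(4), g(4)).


13


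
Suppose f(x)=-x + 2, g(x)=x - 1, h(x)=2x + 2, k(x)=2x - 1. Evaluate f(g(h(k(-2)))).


11


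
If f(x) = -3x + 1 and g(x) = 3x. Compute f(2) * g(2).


f(2) = -5
g(2) = 6
Product = -30

-30


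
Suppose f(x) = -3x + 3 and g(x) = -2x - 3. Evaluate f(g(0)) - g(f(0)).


f(g(0)) = 12
g(f(0)) = -9
Difference = 21

21


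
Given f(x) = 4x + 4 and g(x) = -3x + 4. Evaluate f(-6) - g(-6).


-42


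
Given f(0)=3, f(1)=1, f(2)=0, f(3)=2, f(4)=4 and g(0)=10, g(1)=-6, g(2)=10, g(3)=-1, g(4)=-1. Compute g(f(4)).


-1


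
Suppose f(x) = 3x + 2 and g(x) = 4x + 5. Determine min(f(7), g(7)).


f(7) = 23
g(7) = 33
min = 23

23


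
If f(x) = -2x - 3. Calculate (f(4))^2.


121


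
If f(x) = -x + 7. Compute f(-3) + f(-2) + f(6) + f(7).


f(-3) = 10
f(-2) = 9
f(6) = 1
f(7) = 0
Sum = 20

20


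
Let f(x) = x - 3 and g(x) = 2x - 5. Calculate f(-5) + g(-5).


f(-5) = -8
g(-5) = -15
Sum = -23

-23


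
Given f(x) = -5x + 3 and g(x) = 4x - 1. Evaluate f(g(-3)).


68


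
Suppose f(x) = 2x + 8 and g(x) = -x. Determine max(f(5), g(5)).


f(5) = 18
g(5) = -5
max = 18

18


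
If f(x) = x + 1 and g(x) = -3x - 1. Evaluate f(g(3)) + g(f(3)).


f(g(3)) = -9
g(f(3)) = -13
Sum = -22

-22


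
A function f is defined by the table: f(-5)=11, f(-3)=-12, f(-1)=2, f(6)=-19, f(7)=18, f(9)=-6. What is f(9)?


Reading from the table at x = 9

-6


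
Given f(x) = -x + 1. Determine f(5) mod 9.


f(5) = -4
-4 mod 9 = 5

5


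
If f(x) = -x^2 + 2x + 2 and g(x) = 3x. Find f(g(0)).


g(0) = 0
f(0) = (-1)*(0)^2 + 2*(0) + 2 = 2

2


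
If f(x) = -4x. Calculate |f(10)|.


f(10) = -40
|-40| = 40

40


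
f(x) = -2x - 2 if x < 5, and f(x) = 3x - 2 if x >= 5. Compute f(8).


8 satisfies x >= 5
f(8) = 22

22


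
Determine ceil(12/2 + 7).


12/2 = 6
6 + 7 = 13
ceil(13) = 13

13


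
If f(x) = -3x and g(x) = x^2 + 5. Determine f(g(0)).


g(0) = 5
f(5) = -15

-15


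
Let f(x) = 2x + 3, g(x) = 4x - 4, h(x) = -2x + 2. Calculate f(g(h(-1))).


h(-1) = 4
g(4) = 12
f(12) = 27

27


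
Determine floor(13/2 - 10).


13/2 = 6.5
6.5 - 10 = -3.5
floor(-3.5) = -4

-4


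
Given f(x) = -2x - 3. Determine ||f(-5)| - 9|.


2


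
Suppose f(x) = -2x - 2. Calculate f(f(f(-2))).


f(-2) = 2
f(2) = -6
f(-6) = 10

10


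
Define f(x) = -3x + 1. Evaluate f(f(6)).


f(6) = -17
f(-17) = 52

52


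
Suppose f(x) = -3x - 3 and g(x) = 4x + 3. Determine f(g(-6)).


g(-6) = -21
f(-21) = 60

60


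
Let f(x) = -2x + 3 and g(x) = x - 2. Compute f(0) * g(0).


f(0) = 3
g(0) = -2
Product = -6

-6


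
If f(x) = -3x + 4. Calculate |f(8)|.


f(8) = -20
|-20| = 20

20


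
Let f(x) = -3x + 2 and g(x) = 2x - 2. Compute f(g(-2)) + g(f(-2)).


f(g(-2)) = 20
g(f(-2)) = 14
Sum = 34

34


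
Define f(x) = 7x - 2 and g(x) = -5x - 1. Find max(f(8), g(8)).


54


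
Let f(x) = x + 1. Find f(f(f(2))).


f(2) = 3
f(3) = 4
f(4) = 5

5


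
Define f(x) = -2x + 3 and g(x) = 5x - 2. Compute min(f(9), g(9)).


-15


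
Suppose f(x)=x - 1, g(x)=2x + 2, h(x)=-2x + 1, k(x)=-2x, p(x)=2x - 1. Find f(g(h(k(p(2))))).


p(2) = 3
k(3) = -6
h(-6) = 13
g(13) = 28
f(28) = 27

27


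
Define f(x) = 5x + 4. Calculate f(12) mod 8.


f(12) = 64
64 mod 8 = 0

0


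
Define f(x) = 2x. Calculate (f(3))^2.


f(3) = 6
(6)^2 = 36

36


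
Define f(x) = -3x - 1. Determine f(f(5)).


f(5) = -16
f(-16) = 47

47


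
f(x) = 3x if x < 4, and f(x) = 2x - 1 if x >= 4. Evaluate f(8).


15


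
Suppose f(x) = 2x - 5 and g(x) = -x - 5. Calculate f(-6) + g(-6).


-16


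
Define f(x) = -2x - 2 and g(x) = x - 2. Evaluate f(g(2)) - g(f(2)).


f(g(2)) = -2
g(f(2)) = -8
Difference = 6

6


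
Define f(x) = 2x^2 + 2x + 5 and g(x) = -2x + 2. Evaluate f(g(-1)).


g(-1) = 4
f(4) = 2*(4)^2 + 2*(4) + 5 = 45

45


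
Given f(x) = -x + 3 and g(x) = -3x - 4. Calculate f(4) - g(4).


f(4) = -1
g(4) = -16
Difference = 15

15


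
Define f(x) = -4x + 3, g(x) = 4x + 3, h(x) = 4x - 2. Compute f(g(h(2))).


h(2) = 6
g(6) = 27
f(27) = -105

-105


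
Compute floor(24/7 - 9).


24/7 = 3.4286
3.4286 - 9 = -5.5714
floor(-5.5714) = -6

-6


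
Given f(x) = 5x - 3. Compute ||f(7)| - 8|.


f(7) = 32
|32| = 32
|32 - 8| = 24

24


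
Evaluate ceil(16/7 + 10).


13


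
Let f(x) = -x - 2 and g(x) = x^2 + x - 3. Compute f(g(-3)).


g(-3) = 3
f(3) = -5

-5


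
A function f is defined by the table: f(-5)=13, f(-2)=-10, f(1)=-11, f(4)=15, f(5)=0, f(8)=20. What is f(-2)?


Reading from the table at x = -2

-10


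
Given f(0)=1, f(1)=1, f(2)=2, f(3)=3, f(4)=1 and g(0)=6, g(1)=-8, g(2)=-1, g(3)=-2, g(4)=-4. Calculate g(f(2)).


f(2) = 2
g(2) = -1

-1


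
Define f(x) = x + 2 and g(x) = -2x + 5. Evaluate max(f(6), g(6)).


f(6) = 8
g(6) = -7
max = 8

8


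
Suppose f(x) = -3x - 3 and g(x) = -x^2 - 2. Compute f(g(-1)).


g(-1) = -3
f(-3) = 6

6


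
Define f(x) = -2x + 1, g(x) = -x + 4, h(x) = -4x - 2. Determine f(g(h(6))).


h(6) = -26
g(-26) = 30
f(30) = -59

-59


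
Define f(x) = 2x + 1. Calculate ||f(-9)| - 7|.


f(-9) = -17
|-17| = 17
|17 - 7| = 10

10


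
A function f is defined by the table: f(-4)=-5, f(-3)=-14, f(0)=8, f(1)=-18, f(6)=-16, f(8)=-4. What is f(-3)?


Reading from the table at x = -3

-14


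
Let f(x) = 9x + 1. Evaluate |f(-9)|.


80


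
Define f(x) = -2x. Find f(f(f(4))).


f(4) = -8
f(-8) = 16
f(16) = -32

-32


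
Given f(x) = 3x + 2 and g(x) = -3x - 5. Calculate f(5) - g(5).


f(5) = 17
g(5) = -20
Difference = 37

37


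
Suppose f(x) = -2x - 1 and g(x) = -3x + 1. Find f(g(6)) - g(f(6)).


f(g(6)) = 33
g(f(6)) = 40
Difference = -7

-7


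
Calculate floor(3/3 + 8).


3/3 = 1
1 + 8 = 9
floor(9) = 9

9


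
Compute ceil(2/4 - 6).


2/4 = 0.5
0.5 - 6 = -5.5
ceil(-5.5) = -5

-5


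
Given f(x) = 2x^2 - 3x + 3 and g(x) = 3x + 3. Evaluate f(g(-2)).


g(-2) = -3
f(-3) = 2*(-3)^2 - 3*(-3) + 3 = 30

30


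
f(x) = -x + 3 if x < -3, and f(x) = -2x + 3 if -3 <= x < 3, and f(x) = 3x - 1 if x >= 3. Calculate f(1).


1 satisfies -3 <= x < 3
f(1) = 1

1


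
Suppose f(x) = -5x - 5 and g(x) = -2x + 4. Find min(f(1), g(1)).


f(1) = -10
g(1) = 2
min = -10

-10


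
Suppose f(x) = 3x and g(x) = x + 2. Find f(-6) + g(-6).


f(-6) = -18
g(-6) = -4
Sum = -22

-22


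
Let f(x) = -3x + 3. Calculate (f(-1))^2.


f(-1) = 6
(6)^2 = 36

36


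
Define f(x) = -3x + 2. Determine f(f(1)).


f(1) = -1
f(-1) = 5

5


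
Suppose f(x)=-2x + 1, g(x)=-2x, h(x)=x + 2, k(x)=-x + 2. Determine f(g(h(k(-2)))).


25


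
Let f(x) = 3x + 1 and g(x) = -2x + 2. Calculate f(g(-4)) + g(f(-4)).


f(g(-4)) = 31
g(f(-4)) = 24
Sum = 55

55


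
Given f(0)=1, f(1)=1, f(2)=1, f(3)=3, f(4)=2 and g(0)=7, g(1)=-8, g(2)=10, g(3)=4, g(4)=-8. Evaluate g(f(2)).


f(2) = 1
g(1) = -8

-8


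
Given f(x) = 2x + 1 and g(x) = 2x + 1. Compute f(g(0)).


g(0) = 1
f(1) = 3

3


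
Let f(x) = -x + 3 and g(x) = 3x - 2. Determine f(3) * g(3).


f(3) = 0
g(3) = 7
Product = 0

0


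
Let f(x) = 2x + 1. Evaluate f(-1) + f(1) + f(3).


f(-1) = -1
f(1) = 3
f(3) = 7
Sum = 9

9


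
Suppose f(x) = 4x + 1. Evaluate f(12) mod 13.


f(12) = 49
49 mod 13 = 10

10


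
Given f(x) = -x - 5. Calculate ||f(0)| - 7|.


f(0) = -5
|-5| = 5
|5 - 7| = 2

2


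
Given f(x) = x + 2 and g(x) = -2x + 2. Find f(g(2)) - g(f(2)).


f(g(2)) = 0
g(f(2)) = -6
Difference = 6

6


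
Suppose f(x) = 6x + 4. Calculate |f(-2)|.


8


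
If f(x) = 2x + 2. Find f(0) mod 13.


f(0) = 2
2 mod 13 = 2

2


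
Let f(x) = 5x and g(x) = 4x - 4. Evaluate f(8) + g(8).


f(8) = 40
g(8) = 28
Sum = 68

68


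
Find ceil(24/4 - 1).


5


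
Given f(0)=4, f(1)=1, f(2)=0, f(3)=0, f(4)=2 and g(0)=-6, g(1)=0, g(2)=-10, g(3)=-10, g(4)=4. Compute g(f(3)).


f(3) = 0
g(0) = -6

-6


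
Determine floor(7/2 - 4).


7/2 = 3.5
3.5 - 4 = -0.5
floor(-0.5) = -1

-1


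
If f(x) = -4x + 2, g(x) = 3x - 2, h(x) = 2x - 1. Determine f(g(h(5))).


h(5) = 9
g(9) = 25
f(25) = -98

-98


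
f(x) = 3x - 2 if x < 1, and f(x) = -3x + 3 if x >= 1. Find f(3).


3 satisfies x >= 1
f(3) = -6

-6


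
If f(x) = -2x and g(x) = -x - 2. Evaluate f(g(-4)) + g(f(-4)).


f(g(-4)) = -4
g(f(-4)) = -10
Sum = -14

-14


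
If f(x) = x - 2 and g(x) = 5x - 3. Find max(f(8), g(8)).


f(8) = 6
g(8) = 37
max = 37

37


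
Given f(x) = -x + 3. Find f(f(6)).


f(6) = -3
f(-3) = 6

6


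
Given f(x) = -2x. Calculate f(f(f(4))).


f(4) = -8
f(-8) = 16
f(16) = -32

-32


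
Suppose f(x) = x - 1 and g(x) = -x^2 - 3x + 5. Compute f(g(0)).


g(0) = 5
f(5) = 4

4


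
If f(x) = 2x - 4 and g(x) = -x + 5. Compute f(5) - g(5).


f(5) = 6
g(5) = 0
Difference = 6

6


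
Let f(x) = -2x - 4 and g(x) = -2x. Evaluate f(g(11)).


g(11) = -22
f(-22) = 40

40


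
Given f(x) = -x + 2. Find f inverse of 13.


Solve -x + 2 = 13
x = (13 - 2) / (-1) = -11

-11


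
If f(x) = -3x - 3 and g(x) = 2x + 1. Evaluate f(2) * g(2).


f(2) = -9
g(2) = 5
Product = -45

-45


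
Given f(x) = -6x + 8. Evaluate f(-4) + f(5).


10


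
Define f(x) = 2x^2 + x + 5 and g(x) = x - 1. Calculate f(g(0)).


g(0) = -1
f(-1) = 2*(-1)^2 + 1*(-1) + 5 = 6

6


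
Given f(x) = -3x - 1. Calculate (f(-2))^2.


f(-2) = 5
(5)^2 = 25

25


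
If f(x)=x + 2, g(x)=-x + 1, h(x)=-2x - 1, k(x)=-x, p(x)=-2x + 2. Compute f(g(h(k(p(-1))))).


p(-1) = 4
k(4) = -4
h(-4) = 7
g(7) = -6
f(-6) = -4

-4


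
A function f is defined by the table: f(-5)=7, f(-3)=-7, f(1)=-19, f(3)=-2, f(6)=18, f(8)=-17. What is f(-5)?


Reading from the table at x = -5

7


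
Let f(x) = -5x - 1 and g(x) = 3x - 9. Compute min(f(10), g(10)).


f(10) = -51
g(10) = 21
min = -51

-51


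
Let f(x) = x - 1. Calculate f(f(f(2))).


f(2) = 1
f(1) = 0
f(0) = -1

-1


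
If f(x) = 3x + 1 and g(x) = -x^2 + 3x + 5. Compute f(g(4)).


g(4) = 1
f(1) = 4

4


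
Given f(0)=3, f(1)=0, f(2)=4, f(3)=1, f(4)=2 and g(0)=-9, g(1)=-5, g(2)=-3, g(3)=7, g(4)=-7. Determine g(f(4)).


f(4) = 2
g(2) = -3

-3


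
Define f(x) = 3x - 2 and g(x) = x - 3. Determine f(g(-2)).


g(-2) = -5
f(-5) = -17

-17


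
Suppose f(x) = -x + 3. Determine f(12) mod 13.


f(12) = -9
-9 mod 13 = 4

4


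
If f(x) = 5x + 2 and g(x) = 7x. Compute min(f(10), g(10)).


f(10) = 52
g(10) = 70
min = 52

52


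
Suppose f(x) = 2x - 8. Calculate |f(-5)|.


f(-5) = -18
|-18| = 18

18


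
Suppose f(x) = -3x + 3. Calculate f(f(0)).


f(0) = 3
f(3) = -6

-6


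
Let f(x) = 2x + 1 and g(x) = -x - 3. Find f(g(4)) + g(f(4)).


f(g(4)) = -13
g(f(4)) = -12
Sum = -25

-25


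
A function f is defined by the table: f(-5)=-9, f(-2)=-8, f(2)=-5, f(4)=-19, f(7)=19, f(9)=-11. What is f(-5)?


Reading from the table at x = -5

-9


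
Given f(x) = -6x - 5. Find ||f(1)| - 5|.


f(1) = -11
|-11| = 11
|11 - 5| = 6

6


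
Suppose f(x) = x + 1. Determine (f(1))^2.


4


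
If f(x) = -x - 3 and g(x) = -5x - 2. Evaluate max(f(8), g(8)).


f(8) = -11
g(8) = -42
max = -11

-11


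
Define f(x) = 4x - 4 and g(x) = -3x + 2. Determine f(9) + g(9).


7


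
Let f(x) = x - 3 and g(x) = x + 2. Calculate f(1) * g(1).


f(1) = -2
g(1) = 3
Product = -6

-6


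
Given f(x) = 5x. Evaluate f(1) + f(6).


f(1) = 5
f(6) = 30
Sum = 35

35


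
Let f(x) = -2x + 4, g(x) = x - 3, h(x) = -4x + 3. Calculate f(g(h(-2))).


h(-2) = 11
g(11) = 8
f(8) = -12

-12


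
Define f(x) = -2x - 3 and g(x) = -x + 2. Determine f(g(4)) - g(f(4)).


f(g(4)) = 1
g(f(4)) = 13
Difference = -12

-12


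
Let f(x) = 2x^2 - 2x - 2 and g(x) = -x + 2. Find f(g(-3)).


g(-3) = 5
f(5) = 2*(5)^2 - 2*(5) - 2 = 38

38


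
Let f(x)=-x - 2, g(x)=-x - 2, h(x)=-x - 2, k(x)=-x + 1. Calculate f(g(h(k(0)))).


k(0) = 1
h(1) = -3
g(-3) = 1
f(1) = -3

-3


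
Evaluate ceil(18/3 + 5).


18/3 = 6
6 + 5 = 11
ceil(11) = 11

11


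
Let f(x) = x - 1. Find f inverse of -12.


-11


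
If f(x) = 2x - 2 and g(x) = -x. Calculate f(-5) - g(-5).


f(-5) = -12
g(-5) = 5
Difference = -17

-17


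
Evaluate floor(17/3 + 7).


12


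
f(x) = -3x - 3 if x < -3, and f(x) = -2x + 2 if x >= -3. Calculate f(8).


8 satisfies x >= -3
f(8) = -14

-14


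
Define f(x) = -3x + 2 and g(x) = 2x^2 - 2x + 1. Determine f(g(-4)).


g(-4) = 41
f(41) = -121

-121


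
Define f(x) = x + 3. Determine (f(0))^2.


9


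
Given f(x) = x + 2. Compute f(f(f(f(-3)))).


f(-3) = -1
f(-1) = 1
f(1) = 3
f(3) = 5

5


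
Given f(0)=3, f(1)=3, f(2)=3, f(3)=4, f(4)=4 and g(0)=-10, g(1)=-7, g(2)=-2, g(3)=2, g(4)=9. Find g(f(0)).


f(0) = 3
g(3) = 2

2


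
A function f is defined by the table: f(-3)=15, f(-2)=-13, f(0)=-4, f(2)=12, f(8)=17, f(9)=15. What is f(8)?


Reading from the table at x = 8

17


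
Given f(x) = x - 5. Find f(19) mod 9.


f(19) = 14
14 mod 9 = 5

5


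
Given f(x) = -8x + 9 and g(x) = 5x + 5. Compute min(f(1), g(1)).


1


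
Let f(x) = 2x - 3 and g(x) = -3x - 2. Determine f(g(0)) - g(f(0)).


f(g(0)) = -7
g(f(0)) = 7
Difference = -14

-14


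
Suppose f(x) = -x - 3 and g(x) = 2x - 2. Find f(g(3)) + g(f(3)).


f(g(3)) = -7
g(f(3)) = -14
Sum = -21

-21


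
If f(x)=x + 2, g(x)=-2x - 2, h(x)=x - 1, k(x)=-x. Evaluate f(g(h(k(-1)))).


k(-1) = 1
h(1) = 0
g(0) = -2
f(-2) = 0

0


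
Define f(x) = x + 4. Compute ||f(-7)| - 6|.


3


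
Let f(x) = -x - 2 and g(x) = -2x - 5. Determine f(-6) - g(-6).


f(-6) = 4
g(-6) = 7
Difference = -3

-3


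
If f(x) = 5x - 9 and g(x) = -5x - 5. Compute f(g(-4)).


g(-4) = 15
f(15) = 66

66


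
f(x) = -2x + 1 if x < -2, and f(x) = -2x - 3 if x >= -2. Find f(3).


3 satisfies x >= -2
f(3) = -9

-9


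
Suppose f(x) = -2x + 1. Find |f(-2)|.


f(-2) = 5
|5| = 5

5


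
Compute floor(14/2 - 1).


6


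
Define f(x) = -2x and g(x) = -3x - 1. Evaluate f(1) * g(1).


f(1) = -2
g(1) = -4
Product = 8

8


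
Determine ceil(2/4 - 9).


2/4 = 0.5
0.5 - 9 = -8.5
ceil(-8.5) = -8

-8


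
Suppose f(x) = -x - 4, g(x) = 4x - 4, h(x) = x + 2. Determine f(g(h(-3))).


h(-3) = -1
g(-1) = -8
f(-8) = 4

4


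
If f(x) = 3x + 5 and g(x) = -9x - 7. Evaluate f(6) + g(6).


f(6) = 23
g(6) = -61
Sum = -38

-38


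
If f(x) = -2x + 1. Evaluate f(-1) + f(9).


-14


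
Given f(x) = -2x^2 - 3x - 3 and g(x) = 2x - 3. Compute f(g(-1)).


-38


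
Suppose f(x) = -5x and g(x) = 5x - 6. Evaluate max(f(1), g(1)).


f(1) = -5
g(1) = -1
max = -1

-1


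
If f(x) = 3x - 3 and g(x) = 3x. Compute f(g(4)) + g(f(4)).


f(g(4)) = 33
g(f(4)) = 27
Sum = 60

60


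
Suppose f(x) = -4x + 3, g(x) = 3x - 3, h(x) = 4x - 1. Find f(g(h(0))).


h(0) = -1
g(-1) = -6
f(-6) = 27

27


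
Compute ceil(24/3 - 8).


24/3 = 8
8 - 8 = 0
ceil(0) = 0

0


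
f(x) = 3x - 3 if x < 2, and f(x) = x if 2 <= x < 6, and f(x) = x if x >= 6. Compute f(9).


9 satisfies x >= 6
f(9) = 9

9


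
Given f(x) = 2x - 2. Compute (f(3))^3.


f(3) = 4
(4)^3 = 64

64


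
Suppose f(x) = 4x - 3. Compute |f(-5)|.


f(-5) = -23
|-23| = 23

23


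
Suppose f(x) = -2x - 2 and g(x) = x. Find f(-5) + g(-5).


f(-5) = 8
g(-5) = -5
Sum = 3

3


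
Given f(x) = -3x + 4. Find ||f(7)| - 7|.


f(7) = -17
|-17| = 17
|17 - 7| = 10

10


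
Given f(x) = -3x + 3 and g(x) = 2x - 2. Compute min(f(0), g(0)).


f(0) = 3
g(0) = -2
min = -2

-2


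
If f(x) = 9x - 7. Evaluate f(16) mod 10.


7


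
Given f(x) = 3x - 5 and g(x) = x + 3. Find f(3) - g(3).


f(3) = 4
g(3) = 6
Difference = -2

-2


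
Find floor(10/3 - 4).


10/3 = 3.3333
3.3333 - 4 = -0.6667
floor(-0.6667) = -1

-1


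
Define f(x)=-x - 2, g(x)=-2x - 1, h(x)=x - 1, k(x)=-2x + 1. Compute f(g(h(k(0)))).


k(0) = 1
h(1) = 0
g(0) = -1
f(-1) = -1

-1


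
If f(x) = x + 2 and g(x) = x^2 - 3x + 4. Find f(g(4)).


10


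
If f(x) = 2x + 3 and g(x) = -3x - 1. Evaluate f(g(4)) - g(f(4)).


f(g(4)) = -23
g(f(4)) = -34
Difference = 11

11


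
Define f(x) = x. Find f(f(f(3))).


3


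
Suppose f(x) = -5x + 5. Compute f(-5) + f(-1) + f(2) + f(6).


f(-5) = 30
f(-1) = 10
f(2) = -5
f(6) = -25
Sum = 10

10


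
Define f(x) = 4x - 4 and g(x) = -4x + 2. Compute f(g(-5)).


g(-5) = 22
f(22) = 84

84


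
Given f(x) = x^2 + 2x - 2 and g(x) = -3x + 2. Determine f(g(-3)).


g(-3) = 11
f(11) = 1*(11)^2 + 2*(11) - 2 = 141

141


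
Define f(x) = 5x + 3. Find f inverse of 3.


0


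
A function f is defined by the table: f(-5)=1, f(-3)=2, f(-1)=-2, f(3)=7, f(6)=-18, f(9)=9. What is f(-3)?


Reading from the table at x = -3

2


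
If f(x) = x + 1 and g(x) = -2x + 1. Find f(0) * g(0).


f(0) = 1
g(0) = 1
Product = 1

1


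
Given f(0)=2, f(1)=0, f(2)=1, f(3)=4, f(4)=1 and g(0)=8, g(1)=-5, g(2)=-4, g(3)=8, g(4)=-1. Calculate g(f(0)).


f(0) = 2
g(2) = -4

-4


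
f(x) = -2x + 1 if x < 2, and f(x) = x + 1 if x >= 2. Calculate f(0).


0 satisfies x < 2
f(0) = 1

1


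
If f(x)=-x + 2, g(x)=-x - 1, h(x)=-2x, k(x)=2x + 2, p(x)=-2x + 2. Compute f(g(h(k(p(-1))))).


p(-1) = 4
k(4) = 10
h(10) = -20
g(-20) = 19
f(19) = -17

-17


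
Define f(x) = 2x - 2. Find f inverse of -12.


Solve 2x - 2 = -12
x = (-12 + 2) / 2 = -5

-5


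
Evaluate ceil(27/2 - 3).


27/2 = 13.5
13.5 - 3 = 10.5
ceil(10.5) = 11

11


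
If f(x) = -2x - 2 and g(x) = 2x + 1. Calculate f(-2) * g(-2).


-6


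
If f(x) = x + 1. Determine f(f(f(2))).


f(2) = 3
f(3) = 4
f(4) = 5

5


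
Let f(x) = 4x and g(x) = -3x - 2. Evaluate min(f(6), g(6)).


f(6) = 24
g(6) = -20
min = -20

-20


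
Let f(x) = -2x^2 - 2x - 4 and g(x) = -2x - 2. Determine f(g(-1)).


g(-1) = 0
f(0) = (-2)*(0)^2 - 2*(0) - 4 = -4

-4


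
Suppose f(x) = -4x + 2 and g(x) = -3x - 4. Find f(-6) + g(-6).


f(-6) = 26
g(-6) = 14
Sum = 40

40


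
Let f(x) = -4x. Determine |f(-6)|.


f(-6) = 24
|24| = 24

24


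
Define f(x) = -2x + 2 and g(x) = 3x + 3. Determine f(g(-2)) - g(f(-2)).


-13


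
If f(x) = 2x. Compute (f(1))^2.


f(1) = 2
(2)^2 = 4

4


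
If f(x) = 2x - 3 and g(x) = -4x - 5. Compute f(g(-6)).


g(-6) = 19
f(19) = 35

35


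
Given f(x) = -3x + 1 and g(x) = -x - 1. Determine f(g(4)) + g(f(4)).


f(g(4)) = 16
g(f(4)) = 10
Sum = 26

26


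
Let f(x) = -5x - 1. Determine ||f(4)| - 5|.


16


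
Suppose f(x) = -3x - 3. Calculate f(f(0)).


f(0) = -3
f(-3) = 6

6


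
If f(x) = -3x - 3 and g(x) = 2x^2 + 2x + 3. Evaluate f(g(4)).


g(4) = 43
f(43) = -132

-132


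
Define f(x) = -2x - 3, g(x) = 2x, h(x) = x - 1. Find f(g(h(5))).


h(5) = 4
g(4) = 8
f(8) = -19

-19


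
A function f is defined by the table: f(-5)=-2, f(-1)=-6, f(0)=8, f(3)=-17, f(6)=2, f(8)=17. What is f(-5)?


Reading from the table at x = -5

-2


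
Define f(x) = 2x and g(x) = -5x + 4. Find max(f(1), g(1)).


f(1) = 2
g(1) = -1
max = 2

2


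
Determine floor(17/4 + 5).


17/4 = 4.25
4.25 + 5 = 9.25
floor(9.25) = 9

9


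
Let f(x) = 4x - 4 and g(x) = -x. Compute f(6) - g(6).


f(6) = 20
g(6) = -6
Difference = 26

26


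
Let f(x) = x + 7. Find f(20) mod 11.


5


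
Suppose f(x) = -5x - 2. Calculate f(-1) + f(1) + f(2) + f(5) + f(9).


-90


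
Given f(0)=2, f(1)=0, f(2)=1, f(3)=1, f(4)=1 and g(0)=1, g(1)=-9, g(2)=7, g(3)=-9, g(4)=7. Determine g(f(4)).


f(4) = 1
g(1) = -9

-9


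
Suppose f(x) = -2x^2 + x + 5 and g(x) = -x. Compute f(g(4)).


-31


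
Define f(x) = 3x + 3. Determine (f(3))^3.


f(3) = 12
(12)^3 = 1728

1728


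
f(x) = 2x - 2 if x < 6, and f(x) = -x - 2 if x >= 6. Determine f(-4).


-4 satisfies x < 6
f(-4) = -10

-10


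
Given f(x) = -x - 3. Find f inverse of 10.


Solve -x - 3 = 10
x = (10 + 3) / (-1) = -13

-13


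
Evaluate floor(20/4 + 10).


15


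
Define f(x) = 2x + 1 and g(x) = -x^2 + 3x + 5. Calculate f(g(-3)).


g(-3) = -13
f(-13) = -25

-25


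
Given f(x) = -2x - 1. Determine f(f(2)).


f(2) = -5
f(-5) = 9

9


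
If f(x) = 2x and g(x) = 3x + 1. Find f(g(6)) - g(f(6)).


f(g(6)) = 38
g(f(6)) = 37
Difference = 1

1


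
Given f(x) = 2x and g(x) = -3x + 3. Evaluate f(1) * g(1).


f(1) = 2
g(1) = 0
Product = 0

0


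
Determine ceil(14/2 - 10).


14/2 = 7
7 - 10 = -3
ceil(-3) = -3

-3


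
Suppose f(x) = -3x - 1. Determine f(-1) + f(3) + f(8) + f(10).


f(-1) = 2
f(3) = -10
f(8) = -25
f(10) = -31
Sum = -64

-64


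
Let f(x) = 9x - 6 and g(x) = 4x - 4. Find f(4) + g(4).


f(4) = 30
g(4) = 12
Sum = 42

42


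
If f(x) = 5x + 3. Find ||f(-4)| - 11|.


f(-4) = -17
|-17| = 17
|17 - 11| = 6

6


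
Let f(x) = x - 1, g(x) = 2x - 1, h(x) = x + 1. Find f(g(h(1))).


2


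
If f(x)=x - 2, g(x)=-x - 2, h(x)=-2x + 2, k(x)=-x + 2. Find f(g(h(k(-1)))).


0


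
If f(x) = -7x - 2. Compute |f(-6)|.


f(-6) = 40
|40| = 40

40


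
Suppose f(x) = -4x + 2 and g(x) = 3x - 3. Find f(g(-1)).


g(-1) = -6
f(-6) = 26

26


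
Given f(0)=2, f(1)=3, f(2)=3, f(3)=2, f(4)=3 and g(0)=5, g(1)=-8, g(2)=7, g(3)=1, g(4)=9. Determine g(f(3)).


f(3) = 2
g(2) = 7

7


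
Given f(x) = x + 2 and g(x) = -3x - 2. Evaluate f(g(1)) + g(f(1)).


f(g(1)) = -3
g(f(1)) = -11
Sum = -14

-14


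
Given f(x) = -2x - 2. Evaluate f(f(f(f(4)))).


f(4) = -10
f(-10) = 18
f(18) = -38
f(-38) = 74

74


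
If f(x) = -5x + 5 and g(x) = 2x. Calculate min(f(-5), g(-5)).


f(-5) = 30
g(-5) = -10
min = -10

-10


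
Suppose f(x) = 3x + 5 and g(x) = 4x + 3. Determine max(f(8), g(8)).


f(8) = 29
g(8) = 35
max = 35

35


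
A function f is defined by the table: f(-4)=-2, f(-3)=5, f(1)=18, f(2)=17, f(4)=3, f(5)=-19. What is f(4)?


3


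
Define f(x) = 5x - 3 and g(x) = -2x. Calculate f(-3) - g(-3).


f(-3) = -18
g(-3) = 6
Difference = -24

-24


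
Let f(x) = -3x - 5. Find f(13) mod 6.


f(13) = -44
-44 mod 6 = 4

4


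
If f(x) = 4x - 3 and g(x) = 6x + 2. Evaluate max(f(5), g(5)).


f(5) = 17
g(5) = 32
max = 32

32


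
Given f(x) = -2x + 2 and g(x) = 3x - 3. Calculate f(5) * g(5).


f(5) = -8
g(5) = 12
Product = -96

-96


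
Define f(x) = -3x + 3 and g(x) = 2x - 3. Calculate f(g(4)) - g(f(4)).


f(g(4)) = -12
g(f(4)) = -21
Difference = 9

9


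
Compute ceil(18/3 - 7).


18/3 = 6
6 - 7 = -1
ceil(-1) = -1

-1


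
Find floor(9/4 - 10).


9/4 = 2.25
2.25 - 10 = -7.75
floor(-7.75) = -8

-8


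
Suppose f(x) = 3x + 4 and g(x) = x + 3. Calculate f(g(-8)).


g(-8) = -5
f(-5) = -11

-11


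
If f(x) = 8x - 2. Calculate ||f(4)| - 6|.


f(4) = 30
|30| = 30
|30 - 6| = 24

24


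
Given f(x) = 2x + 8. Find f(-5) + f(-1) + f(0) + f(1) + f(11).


52


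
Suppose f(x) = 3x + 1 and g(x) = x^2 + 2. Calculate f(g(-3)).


g(-3) = 11
f(11) = 34

34


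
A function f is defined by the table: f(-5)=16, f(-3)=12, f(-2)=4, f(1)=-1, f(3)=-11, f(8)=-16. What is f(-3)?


12


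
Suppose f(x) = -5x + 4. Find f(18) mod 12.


f(18) = -86
-86 mod 12 = 10

10


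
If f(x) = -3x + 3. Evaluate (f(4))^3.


f(4) = -9
(-9)^3 = -729

-729


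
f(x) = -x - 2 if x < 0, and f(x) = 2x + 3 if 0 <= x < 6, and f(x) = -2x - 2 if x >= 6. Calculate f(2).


2 satisfies 0 <= x < 6
f(2) = 7

7


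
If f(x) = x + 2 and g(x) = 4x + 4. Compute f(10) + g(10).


f(10) = 12
g(10) = 44
Sum = 56

56


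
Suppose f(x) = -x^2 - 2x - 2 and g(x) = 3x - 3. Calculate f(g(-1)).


g(-1) = -6
f(-6) = (-1)*(-6)^2 - 2*(-6) - 2 = -26

-26


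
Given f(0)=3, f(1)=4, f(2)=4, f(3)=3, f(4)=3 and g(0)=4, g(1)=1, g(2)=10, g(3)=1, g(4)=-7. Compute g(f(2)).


f(2) = 4
g(4) = -7

-7


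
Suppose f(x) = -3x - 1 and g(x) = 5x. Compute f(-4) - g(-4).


f(-4) = 11
g(-4) = -20
Difference = 31

31


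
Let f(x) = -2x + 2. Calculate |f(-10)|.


22


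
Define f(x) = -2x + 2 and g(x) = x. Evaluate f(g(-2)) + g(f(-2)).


f(g(-2)) = 6
g(f(-2)) = 6
Sum = 12

12


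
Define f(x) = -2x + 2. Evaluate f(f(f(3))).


f(3) = -4
f(-4) = 10
f(10) = -18

-18


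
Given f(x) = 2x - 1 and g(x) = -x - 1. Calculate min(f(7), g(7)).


-8


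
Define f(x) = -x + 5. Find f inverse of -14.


19


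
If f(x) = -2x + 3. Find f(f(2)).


f(2) = -1
f(-1) = 5

5


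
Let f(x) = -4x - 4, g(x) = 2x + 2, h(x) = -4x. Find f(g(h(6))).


h(6) = -24
g(-24) = -46
f(-46) = 180

180


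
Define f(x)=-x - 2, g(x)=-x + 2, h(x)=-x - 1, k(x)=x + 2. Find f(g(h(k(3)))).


k(3) = 5
h(5) = -6
g(-6) = 8
f(8) = -10

-10


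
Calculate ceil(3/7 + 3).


4


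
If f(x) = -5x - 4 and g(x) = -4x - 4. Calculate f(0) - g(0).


f(0) = -4
g(0) = -4
Difference = 0

0


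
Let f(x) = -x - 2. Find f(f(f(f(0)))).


f(0) = -2
f(-2) = 0
f(0) = -2
f(-2) = 0

0


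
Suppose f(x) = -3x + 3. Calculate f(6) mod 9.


f(6) = -15
-15 mod 9 = 3

3


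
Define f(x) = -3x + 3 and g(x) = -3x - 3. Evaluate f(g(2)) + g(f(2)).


f(g(2)) = 30
g(f(2)) = 6
Sum = 36

36


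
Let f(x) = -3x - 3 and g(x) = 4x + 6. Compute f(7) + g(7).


f(7) = -24
g(7) = 34
Sum = 10

10


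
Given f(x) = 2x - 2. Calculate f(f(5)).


14


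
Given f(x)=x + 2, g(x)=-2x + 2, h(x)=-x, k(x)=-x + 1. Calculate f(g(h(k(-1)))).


k(-1) = 2
h(2) = -2
g(-2) = 6
f(6) = 8

8


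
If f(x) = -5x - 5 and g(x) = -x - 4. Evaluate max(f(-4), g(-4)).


f(-4) = 15
g(-4) = 0
max = 15

15


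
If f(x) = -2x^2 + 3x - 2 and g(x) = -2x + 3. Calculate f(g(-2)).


-79


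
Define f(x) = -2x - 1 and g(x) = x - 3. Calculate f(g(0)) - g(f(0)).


f(g(0)) = 5
g(f(0)) = -4
Difference = 9

9


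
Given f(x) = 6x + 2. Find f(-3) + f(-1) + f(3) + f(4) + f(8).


f(-3) = -16
f(-1) = -4
f(3) = 20
f(4) = 26
f(8) = 50
Sum = 76

76


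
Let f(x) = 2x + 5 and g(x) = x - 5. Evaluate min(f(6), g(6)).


f(6) = 17
g(6) = 1
min = 1

1


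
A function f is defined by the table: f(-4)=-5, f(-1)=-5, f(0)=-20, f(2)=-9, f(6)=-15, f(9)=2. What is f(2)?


Reading from the table at x = 2

-9


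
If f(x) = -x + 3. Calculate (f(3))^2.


f(3) = 0
(0)^2 = 0

0


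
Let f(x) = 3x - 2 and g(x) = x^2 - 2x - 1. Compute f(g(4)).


g(4) = 7
f(7) = 19

19


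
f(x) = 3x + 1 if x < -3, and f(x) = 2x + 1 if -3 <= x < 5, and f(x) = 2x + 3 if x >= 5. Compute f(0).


0 satisfies -3 <= x < 5
f(0) = 1

1


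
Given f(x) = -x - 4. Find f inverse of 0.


Solve -x - 4 = 0
x = (0 + 4) / (-1) = -4

-4


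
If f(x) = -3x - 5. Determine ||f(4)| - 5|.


12


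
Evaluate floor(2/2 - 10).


2/2 = 1
1 - 10 = -9
floor(-9) = -9

-9


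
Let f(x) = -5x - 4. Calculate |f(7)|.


f(7) = -39
|-39| = 39

39


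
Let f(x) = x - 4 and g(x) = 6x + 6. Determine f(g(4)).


g(4) = 30
f(30) = 26

26


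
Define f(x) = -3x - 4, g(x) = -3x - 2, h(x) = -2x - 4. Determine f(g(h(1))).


h(1) = -6
g(-6) = 16
f(16) = -52

-52


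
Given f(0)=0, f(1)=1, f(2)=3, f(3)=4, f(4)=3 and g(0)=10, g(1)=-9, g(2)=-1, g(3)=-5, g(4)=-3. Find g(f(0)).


10


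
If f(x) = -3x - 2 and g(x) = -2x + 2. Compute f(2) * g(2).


f(2) = -8
g(2) = -2
Product = 16

16


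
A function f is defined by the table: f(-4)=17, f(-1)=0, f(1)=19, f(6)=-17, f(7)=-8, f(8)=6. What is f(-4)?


17


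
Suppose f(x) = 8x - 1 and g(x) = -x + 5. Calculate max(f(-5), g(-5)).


f(-5) = -41
g(-5) = 10
max = 10

10


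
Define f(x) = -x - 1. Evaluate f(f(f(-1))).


f(-1) = 0
f(0) = -1
f(-1) = 0

0


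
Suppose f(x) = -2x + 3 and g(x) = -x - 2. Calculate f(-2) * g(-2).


f(-2) = 7
g(-2) = 0
Product = 0

0


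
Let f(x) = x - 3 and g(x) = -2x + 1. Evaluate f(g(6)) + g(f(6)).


f(g(6)) = -14
g(f(6)) = -5
Sum = -19

-19


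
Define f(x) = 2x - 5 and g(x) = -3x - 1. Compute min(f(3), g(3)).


-10
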